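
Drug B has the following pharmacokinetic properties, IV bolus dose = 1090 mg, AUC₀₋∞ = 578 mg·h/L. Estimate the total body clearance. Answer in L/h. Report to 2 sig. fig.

1.9 L/h

CL = Dose / AUC = 1090 / 578 = 1.886 L/h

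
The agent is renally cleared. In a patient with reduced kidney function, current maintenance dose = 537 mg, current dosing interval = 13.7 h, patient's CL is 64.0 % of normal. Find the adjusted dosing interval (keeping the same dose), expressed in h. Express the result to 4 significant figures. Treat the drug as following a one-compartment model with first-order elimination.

21.41 h

To keep the same average steady-state level, dosing rate must scale with clearance.
CL ratio = 64.0 / 100 = 0.6400
New interval (same dose) = 13.7 / 0.6400 = 21.41 h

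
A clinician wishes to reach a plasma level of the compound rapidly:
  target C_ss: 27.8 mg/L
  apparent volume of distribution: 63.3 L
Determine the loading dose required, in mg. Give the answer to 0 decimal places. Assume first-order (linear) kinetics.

LD = Css × Vd = 27.8 × 63.3 = 1760 mg

1760 mg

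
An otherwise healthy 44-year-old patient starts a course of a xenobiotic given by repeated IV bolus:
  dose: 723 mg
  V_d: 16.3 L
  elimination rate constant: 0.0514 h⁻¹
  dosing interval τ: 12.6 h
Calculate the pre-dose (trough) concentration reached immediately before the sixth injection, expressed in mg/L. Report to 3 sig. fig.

C₀ per dose = Dose / Vd = 723 / 16.3 = 44.36 mg/L
Fraction remaining after one interval: r = e^(−kτ) = e^(−0.05140 × 12.6) = 0.5233
Before dose 6, 5 doses have been given (aged 1τ, 2τ, 3τ, 4τ, 5τ).
C_trough = C₀ × (r + r² + … + r^5) = C₀ × r(1−r^5)/(1−r)
        = 44.36 × 0.5233 × (1 − 0.03924) / (1 − 0.5233) = 46.79 mg/L

46.8 mg/L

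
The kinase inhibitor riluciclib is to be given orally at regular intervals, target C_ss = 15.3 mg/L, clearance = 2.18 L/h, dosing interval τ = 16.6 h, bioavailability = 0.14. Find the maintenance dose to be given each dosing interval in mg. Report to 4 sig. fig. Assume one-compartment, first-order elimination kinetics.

3955 mg

At steady state, F × (Dose/τ) = Css × CL.
Dose = Css × CL × τ / F = 15.3 × 2.180 × 16.6 / 0.14 = 3955 mg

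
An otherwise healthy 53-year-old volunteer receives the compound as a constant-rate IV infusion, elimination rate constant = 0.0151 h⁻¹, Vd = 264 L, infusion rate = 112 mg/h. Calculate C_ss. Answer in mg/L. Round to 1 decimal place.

CL = k × Vd = 0.01510 × 264 = 3.986 L/h
At steady state Css = R₀ / CL = 112 / 3.986 = 28.10 mg/L

28.1 mg/L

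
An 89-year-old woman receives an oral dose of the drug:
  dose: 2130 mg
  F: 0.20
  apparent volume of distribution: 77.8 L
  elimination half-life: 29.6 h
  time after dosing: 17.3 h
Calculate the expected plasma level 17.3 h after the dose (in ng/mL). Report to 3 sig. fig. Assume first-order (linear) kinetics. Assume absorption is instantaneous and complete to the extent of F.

Amount reaching circulation = F × Dose = 0.20 × 2130 = 426.0 mg
C₀ = F·Dose / Vd = 426.0 / 77.8 = 5.476 mg/L
k = ln2 / t½ = 0.693147 / 29.6 = 0.02342 h⁻¹
C = C₀ · e^(−k·t) = 5.476 × e^(−0.02342 × 17.3)
  = 5.476 × 0.6669 = 3.652 mg/L
Convert: 3.652 mg/L × 1000 = 3652 ng/mL

3650 ng/mL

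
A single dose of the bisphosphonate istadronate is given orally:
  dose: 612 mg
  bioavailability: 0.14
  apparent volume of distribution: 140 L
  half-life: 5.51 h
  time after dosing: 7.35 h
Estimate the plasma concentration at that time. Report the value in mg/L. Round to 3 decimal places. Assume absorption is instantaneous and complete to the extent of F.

0.243 mg/L

Amount reaching circulation = F × Dose = 0.14 × 612.0 = 85.68 mg
C₀ = F·Dose / Vd = 85.68 / 140 = 0.6120 mg/L
k = ln2 / t½ = 0.693147 / 5.51 = 0.1258 h⁻¹
C = C₀ · e^(−k·t) = 0.6120 × e^(−0.1258 × 7.35)
  = 0.6120 × 0.3967 = 0.2428 mg/L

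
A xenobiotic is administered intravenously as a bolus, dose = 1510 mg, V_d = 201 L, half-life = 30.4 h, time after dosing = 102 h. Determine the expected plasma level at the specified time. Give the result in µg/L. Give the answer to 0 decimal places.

C₀ = Dose / Vd = 1510 / 201 = 7.512 mg/L
k = ln2 / t½ = 0.693147 / 30.4 = 0.02280 h⁻¹
C = C₀ · e^(−k·t) = 7.512 × e^(−0.02280 × 102)
  = 7.512 × 0.09772 = 0.7341 mg/L
Convert: 0.7341 mg/L × 1000 = 734.1 µg/L

734 µg/L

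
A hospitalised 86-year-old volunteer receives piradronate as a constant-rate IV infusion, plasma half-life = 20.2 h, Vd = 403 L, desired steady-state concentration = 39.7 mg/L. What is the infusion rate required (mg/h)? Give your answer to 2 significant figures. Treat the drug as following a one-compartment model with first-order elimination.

550 mg/h

k = ln2 / t½ = 0.693147 / 20.2 = 0.03431 h⁻¹
CL = k × Vd = 0.03431 × 403 = 13.83 L/h
At steady state, infusion rate R₀ = Css × CL = 39.7 × 13.83 = 549.1 mg/h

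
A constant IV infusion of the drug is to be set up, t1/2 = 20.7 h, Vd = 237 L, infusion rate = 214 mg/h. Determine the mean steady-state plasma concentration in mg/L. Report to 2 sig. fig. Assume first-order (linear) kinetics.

27 mg/L

k = ln2 / t½ = 0.693147 / 20.7 = 0.03349 h⁻¹
CL = k × Vd = 0.03349 × 237 = 7.937 L/h
At steady state Css = R₀ / CL = 214 / 7.937 = 26.96 mg/L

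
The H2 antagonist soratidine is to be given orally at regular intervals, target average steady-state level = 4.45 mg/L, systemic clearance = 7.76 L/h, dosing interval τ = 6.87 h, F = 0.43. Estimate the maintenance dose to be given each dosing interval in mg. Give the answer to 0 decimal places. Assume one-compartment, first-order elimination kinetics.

552 mg

At steady state, F × (Dose/τ) = Css × CL.
Dose = Css × CL × τ / F = 4.45 × 7.760 × 6.87 / 0.43 = 551.7 mg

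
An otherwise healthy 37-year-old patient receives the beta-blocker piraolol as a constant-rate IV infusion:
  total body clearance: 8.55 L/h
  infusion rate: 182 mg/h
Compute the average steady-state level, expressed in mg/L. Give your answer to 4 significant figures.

At steady state Css = R₀ / CL = 182 / 8.550 = 21.29 mg/L

21.29 mg/L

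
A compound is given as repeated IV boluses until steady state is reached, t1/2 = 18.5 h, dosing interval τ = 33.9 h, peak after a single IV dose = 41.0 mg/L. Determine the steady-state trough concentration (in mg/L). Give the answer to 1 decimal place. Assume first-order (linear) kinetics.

16.0 mg/L

k = ln2 / t½ = 0.693147 / 18.5 = 0.03747 h⁻¹
e^(−kτ) = e^(−0.03747 × 33.9) = 0.2808
Accumulation ratio R = 1 / (1 − e^(−kτ)) = 1 / (1 − 0.2808) = 1.390
Steady-state trough = C₀ × R × e^(−kτ) = 41.0 × 1.390 × 0.2808 = 16.00 mg/L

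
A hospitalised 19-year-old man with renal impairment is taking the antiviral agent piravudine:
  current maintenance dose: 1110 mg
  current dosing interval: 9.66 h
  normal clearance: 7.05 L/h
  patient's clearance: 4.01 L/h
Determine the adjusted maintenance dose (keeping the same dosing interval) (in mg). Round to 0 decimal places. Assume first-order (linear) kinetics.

631 mg

To keep the same average steady-state level, dosing rate must scale with clearance.
CL ratio = 4.01 / 7.05 = 0.5688
New dose (same interval) = 1110 × 0.5688 = 631.4 mg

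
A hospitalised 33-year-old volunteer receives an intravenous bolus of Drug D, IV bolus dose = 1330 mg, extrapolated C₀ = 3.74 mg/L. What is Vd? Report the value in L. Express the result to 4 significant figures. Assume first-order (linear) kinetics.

355.6 L

Vd = Dose / C₀ = 1330 / 3.74 = 355.6 L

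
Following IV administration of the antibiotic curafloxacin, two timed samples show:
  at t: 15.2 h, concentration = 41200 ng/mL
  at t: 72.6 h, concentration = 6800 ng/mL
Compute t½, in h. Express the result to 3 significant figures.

k = ln(C₁/C₂) / (t₂ − t₁) = ln(41200/6800) / (72.6 − 15.2)
  = 1.802 / 57.40 = 0.03139 h⁻¹
t½ = ln2 / k = 0.693147 / 0.03139 = 22.08 h

22.1 h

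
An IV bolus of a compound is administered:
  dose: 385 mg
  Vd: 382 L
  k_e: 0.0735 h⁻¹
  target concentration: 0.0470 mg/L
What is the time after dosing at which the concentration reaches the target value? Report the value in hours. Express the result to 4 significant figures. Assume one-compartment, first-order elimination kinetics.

41.71 h

C₀ = Dose / Vd = 385.0 / 382 = 1.008 mg/L
t = ln(C₀ / C) / k = ln(1.008 / 0.0470) / 0.07350
  = ln(21.45) / 0.07350 = 3.066 / 0.07350 = 41.71 h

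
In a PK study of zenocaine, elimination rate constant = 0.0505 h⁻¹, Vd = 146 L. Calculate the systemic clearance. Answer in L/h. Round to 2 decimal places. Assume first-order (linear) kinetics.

CL = k × Vd = 0.0505 × 146 = 7.373 L/h

7.37 L/h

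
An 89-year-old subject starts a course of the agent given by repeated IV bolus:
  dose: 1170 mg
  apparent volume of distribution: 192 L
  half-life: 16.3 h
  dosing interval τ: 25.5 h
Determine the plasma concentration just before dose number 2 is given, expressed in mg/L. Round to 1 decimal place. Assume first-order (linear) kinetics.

2.1 mg/L

C₀ per dose = Dose / Vd = 1170 / 192 = 6.094 mg/L
k = ln2 / t½ = 0.693147 / 16.3 = 0.04252 h⁻¹
Fraction remaining after one interval: r = e^(−kτ) = e^(−0.04252 × 25.5) = 0.3382
Before dose 2, 1 dose has been given (aged 1τ).
C_trough = C₀ × r = 6.094 × 0.3382 = 2.061 mg/L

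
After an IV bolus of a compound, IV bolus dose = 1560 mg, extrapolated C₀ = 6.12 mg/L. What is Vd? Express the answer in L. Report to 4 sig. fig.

254.9 L

Vd = Dose / C₀ = 1560 / 6.12 = 254.9 L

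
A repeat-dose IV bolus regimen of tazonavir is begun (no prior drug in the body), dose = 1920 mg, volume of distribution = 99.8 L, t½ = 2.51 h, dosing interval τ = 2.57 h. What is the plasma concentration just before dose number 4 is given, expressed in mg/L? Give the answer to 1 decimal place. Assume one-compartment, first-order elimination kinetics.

C₀ per dose = Dose / Vd = 1920 / 99.8 = 19.24 mg/L
k = ln2 / t½ = 0.693147 / 2.51 = 0.2762 h⁻¹
Fraction remaining after one interval: r = e^(−kτ) = e^(−0.2762 × 2.57) = 0.4917
Before dose 4, 3 doses have been given (aged 1τ, 2τ, 3τ).
C_trough = C₀ × (r + r² + … + r^3) = C₀ × r(1−r^3)/(1−r)
        = 19.24 × 0.4917 × (1 − 0.1189) / (1 − 0.4917) = 16.40 mg/L

16.4 mg/L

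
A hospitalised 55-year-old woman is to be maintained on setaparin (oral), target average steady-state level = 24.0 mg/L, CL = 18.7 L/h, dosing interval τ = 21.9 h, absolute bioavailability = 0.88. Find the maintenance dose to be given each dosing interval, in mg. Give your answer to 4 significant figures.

11170 mg

At steady state, F × (Dose/τ) = Css × CL.
Dose = Css × CL × τ / F = 24.0 × 18.70 × 21.9 / 0.88 = 11170 mg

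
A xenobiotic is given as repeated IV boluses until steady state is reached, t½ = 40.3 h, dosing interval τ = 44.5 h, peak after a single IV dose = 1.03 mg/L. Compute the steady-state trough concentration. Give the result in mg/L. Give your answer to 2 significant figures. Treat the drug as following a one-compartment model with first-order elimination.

0.90 mg/L

k = ln2 / t½ = 0.693147 / 40.3 = 0.01720 h⁻¹
e^(−kτ) = e^(−0.01720 × 44.5) = 0.4651
Accumulation ratio R = 1 / (1 − e^(−kτ)) = 1 / (1 − 0.4651) = 1.870
Steady-state trough = C₀ × R × e^(−kτ) = 1.03 × 1.870 × 0.4651 = 0.8958 mg/L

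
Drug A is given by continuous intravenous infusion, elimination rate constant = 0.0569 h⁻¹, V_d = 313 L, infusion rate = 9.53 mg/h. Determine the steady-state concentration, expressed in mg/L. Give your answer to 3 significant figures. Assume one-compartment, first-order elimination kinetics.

0.535 mg/L

CL = k × Vd = 0.05690 × 313 = 17.81 L/h
At steady state Css = R₀ / CL = 9.53 / 17.81 = 0.5351 mg/L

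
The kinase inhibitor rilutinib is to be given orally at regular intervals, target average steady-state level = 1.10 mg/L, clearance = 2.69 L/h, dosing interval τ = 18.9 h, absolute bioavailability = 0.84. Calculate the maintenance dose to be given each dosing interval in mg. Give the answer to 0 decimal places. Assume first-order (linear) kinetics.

67 mg

At steady state, F × (Dose/τ) = Css × CL.
Dose = Css × CL × τ / F = 1.10 × 2.690 × 18.9 / 0.84 = 66.58 mg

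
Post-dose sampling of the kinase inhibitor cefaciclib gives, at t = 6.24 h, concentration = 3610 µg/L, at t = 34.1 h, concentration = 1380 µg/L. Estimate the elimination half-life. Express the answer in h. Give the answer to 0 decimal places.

20 h

k = ln(C₁/C₂) / (t₂ − t₁) = ln(3610/1380) / (34.1 − 6.24)
  = 0.9616 / 27.86 = 0.03452 h⁻¹
t½ = ln2 / k = 0.693147 / 0.03452 = 20.08 h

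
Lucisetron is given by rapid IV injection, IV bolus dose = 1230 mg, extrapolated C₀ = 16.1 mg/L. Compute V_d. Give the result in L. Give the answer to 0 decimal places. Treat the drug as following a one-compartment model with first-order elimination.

Vd = Dose / C₀ = 1230 / 16.1 = 76.40 L

76 L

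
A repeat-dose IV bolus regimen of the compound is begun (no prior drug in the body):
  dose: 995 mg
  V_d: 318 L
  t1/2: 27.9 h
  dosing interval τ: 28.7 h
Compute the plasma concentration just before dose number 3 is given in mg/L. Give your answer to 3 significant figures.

C₀ per dose = Dose / Vd = 995 / 318 = 3.129 mg/L
k = ln2 / t½ = 0.693147 / 27.9 = 0.02484 h⁻¹
Fraction remaining after one interval: r = e^(−kτ) = e^(−0.02484 × 28.7) = 0.4902
Before dose 3, 2 doses have been given (aged 1τ, 2τ).
C_trough = C₀ × (r + r²) = 3.129 × (0.4902 + 0.2403) = 2.286 mg/L

2.29 mg/L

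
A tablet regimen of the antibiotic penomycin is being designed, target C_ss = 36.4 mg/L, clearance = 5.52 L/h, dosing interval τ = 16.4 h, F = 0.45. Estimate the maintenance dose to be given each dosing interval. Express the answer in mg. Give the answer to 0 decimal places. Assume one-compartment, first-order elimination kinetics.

At steady state, F × (Dose/τ) = Css × CL.
Dose = Css × CL × τ / F = 36.4 × 5.520 × 16.4 / 0.45 = 7323 mg

7323 mg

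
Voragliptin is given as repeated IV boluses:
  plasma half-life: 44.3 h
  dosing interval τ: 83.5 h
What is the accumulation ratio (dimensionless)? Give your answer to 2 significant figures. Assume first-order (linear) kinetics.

1.4

k = ln2 / t½ = 0.693147 / 44.3 = 0.01565 h⁻¹
e^(−kτ) = e^(−0.01565 × 83.5) = 0.2707
Accumulation ratio R = 1 / (1 − e^(−kτ)) = 1 / (1 − 0.2707) = 1.371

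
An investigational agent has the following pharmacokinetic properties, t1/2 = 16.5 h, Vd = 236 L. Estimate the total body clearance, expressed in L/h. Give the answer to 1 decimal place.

9.9 L/h

k = ln2 / t½ = 0.693147 / 16.5 = 0.04201 h⁻¹
CL = k × Vd = 0.04201 × 236 = 9.914 L/h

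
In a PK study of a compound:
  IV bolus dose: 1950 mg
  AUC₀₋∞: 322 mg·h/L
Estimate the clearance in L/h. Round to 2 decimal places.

CL = Dose / AUC = 1950 / 322 = 6.056 L/h

6.06 L/h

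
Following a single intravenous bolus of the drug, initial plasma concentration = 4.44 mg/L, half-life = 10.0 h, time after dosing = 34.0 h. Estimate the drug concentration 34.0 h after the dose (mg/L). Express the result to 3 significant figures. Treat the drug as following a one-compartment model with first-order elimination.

0.421 mg/L

k = ln2 / t½ = 0.693147 / 10.0 = 0.06931 h⁻¹
C = C₀ · e^(−k·t) = 4.440 × e^(−0.06931 × 34.0)
  = 4.440 × 0.09475 = 0.4207 mg/L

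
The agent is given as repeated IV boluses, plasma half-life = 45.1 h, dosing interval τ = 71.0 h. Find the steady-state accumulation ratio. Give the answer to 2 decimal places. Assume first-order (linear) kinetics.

k = ln2 / t½ = 0.693147 / 45.1 = 0.01537 h⁻¹
e^(−kτ) = e^(−0.01537 × 71.0) = 0.3358
Accumulation ratio R = 1 / (1 − e^(−kτ)) = 1 / (1 − 0.3358) = 1.506

1.51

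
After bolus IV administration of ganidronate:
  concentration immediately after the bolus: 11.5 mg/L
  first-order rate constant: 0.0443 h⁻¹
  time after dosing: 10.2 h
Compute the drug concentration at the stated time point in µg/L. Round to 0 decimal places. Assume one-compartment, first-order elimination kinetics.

7319 µg/L

C = C₀ · e^(−k·t) = 11.50 × e^(−0.04430 × 10.2)
  = 11.50 × 0.6364 = 7.319 mg/L
Convert: 7.319 mg/L × 1000 = 7319 µg/L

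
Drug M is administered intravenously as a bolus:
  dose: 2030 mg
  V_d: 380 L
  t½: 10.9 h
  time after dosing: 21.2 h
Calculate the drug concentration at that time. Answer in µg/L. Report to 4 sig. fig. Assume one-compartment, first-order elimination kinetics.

1387 µg/L

C₀ = Dose / Vd = 2030 / 380 = 5.342 mg/L
k = ln2 / t½ = 0.693147 / 10.9 = 0.06359 h⁻¹
C = C₀ · e^(−k·t) = 5.342 × e^(−0.06359 × 21.2)
  = 5.342 × 0.2597 = 1.387 mg/L
Convert: 1.387 mg/L × 1000 = 1387 µg/L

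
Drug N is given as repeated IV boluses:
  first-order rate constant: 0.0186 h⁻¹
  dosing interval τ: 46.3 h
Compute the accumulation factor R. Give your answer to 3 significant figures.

e^(−kτ) = e^(−0.01860 × 46.3) = 0.4227
Accumulation ratio R = 1 / (1 − e^(−kτ)) = 1 / (1 − 0.4227) = 1.732

1.73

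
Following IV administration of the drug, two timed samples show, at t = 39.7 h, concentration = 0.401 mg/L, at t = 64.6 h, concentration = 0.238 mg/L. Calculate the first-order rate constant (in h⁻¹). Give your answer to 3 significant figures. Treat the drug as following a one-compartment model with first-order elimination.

0.0210 h⁻¹

k = ln(C₁/C₂) / (t₂ − t₁) = ln(0.401/0.238) / (64.6 − 39.7)
  = 0.5217 / 24.90 = 0.02095 h⁻¹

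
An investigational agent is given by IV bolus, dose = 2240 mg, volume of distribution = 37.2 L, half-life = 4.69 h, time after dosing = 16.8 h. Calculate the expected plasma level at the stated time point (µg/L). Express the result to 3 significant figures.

C₀ = Dose / Vd = 2240 / 37.2 = 60.22 mg/L
k = ln2 / t½ = 0.693147 / 4.69 = 0.1478 h⁻¹
C = C₀ · e^(−k·t) = 60.22 × e^(−0.1478 × 16.8)
  = 60.22 × 0.08349 = 5.028 mg/L
Convert: 5.028 mg/L × 1000 = 5028 µg/L

5030 µg/L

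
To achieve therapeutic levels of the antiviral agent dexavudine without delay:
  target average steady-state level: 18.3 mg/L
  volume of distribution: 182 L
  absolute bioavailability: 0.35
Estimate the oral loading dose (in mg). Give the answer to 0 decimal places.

LD = Css × Vd / F = 18.3 × 182 / 0.35 = 9516 mg

9516 mg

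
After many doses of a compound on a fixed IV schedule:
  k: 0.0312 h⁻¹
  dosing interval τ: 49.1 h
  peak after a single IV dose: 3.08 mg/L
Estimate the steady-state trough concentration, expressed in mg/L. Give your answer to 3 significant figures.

0.849 mg/L

e^(−kτ) = e^(−0.03120 × 49.1) = 0.2161
Accumulation ratio R = 1 / (1 − e^(−kτ)) = 1 / (1 − 0.2161) = 1.276
Steady-state trough = C₀ × R × e^(−kτ) = 3.08 × 1.276 × 0.2161 = 0.8493 mg/L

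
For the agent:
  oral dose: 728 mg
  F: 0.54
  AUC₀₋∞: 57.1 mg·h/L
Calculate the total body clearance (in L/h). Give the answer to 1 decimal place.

6.9 L/h

CL = F·Dose / AUC = 0.54 × 728 / 57.1 = 6.885 L/h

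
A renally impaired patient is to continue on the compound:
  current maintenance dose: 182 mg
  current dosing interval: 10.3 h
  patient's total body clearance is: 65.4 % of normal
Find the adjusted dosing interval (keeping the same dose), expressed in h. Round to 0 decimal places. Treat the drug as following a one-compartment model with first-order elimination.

16 h

To keep the same average steady-state level, dosing rate must scale with clearance.
CL ratio = 65.4 / 100 = 0.6540
New interval (same dose) = 10.3 / 0.6540 = 15.75 h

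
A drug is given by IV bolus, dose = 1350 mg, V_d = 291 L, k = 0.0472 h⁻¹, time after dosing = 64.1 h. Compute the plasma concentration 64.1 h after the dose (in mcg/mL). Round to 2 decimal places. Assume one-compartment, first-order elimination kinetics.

C₀ = Dose / Vd = 1350 / 291 = 4.639 mg/L
C = C₀ · e^(−k·t) = 4.639 × e^(−0.04720 × 64.1)
  = 4.639 × 0.04853 = 0.2251 mg/L
(0.2251 mg/L = 0.2251 mcg/mL)

0.23 mcg/mL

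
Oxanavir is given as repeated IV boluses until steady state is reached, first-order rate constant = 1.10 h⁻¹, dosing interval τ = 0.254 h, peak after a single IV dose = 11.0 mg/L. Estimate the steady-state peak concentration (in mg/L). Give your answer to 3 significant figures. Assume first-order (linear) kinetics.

e^(−kτ) = e^(−1.100 × 0.254) = 0.7562
Accumulation ratio R = 1 / (1 − e^(−kτ)) = 1 / (1 − 0.7562) = 4.102
Steady-state peak = C₀ × R = 11.0 × 4.102 = 45.12 mg/L

45.1 mg/L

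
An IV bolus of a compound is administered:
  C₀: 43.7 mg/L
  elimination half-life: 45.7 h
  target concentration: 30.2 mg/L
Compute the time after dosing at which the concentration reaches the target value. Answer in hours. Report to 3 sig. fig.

k = ln2 / t½ = 0.693147 / 45.7 = 0.01517 h⁻¹
t = ln(C₀ / C) / k = ln(43.70 / 30.2) / 0.01517
  = ln(1.447) / 0.01517 = 0.3695 / 0.01517 = 24.36 h

24.4 h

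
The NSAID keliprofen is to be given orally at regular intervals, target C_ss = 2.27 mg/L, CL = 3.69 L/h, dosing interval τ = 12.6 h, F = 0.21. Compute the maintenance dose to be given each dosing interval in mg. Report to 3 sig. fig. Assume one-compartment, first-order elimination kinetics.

At steady state, F × (Dose/τ) = Css × CL.
Dose = Css × CL × τ / F = 2.27 × 3.690 × 12.6 / 0.21 = 502.6 mg

503 mg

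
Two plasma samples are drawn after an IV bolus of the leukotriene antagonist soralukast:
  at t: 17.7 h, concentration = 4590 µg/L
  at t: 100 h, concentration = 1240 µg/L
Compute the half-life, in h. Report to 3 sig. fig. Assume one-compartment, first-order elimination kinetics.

k = ln(C₁/C₂) / (t₂ − t₁) = ln(4590/1240) / (100 − 17.7)
  = 1.309 / 82.30 = 0.01591 h⁻¹
t½ = ln2 / k = 0.693147 / 0.01591 = 43.57 h

43.6 h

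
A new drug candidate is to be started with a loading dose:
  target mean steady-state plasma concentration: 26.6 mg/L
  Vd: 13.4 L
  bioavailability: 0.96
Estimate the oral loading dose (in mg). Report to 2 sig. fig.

LD = Css × Vd / F = 26.6 × 13.4 / 0.96 = 371.3 mg

370 mg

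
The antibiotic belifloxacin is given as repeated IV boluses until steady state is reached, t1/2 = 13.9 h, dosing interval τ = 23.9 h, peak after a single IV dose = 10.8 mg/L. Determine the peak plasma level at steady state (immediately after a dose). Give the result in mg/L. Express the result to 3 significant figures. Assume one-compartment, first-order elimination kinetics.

k = ln2 / t½ = 0.693147 / 13.9 = 0.04987 h⁻¹
e^(−kτ) = e^(−0.04987 × 23.9) = 0.3036
Accumulation ratio R = 1 / (1 − e^(−kτ)) = 1 / (1 − 0.3036) = 1.436
Steady-state peak = C₀ × R = 10.8 × 1.436 = 15.51 mg/L

15.5 mg/L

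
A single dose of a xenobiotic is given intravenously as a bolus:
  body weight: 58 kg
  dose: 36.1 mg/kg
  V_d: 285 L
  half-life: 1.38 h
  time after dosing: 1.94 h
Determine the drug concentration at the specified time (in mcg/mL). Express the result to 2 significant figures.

2.8 mcg/mL

Total dose = 36.1 × 58 = 2094 mg
C₀ = Dose / Vd = 2094 / 285 = 7.347 mg/L
k = ln2 / t½ = 0.693147 / 1.38 = 0.5023 h⁻¹
C = C₀ · e^(−k·t) = 7.347 × e^(−0.5023 × 1.94)
  = 7.347 × 0.3774 = 2.773 mg/L
(2.773 mg/L = 2.773 mcg/mL)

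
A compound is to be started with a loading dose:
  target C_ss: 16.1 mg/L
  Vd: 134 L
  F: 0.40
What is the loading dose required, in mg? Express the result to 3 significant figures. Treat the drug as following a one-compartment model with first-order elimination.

5390 mg

LD = Css × Vd / F = 16.1 × 134 / 0.40 = 5394 mg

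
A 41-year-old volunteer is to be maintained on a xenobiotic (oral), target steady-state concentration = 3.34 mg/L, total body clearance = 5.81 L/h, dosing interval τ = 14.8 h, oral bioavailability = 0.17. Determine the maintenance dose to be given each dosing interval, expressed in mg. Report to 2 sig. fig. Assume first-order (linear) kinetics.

1700 mg

At steady state, F × (Dose/τ) = Css × CL.
Dose = Css × CL × τ / F = 3.34 × 5.810 × 14.8 / 0.17 = 1689 mg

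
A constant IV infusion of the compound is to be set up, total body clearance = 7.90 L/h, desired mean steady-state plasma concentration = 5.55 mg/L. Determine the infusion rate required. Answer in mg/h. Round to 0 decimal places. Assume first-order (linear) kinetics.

At steady state, infusion rate R₀ = Css × CL = 5.55 × 7.900 = 43.85 mg/h

44 mg/h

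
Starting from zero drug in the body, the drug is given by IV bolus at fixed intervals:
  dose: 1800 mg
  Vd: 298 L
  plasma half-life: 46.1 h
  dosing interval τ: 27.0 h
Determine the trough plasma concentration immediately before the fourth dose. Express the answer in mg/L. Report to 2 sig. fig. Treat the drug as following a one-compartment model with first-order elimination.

8.5 mg/L

C₀ per dose = Dose / Vd = 1800 / 298 = 6.040 mg/L
k = ln2 / t½ = 0.693147 / 46.1 = 0.01504 h⁻¹
Fraction remaining after one interval: r = e^(−kτ) = e^(−0.01504 × 27.0) = 0.6663
Before dose 4, 3 doses have been given (aged 1τ, 2τ, 3τ).
C_trough = C₀ × (r + r² + … + r^3) = C₀ × r(1−r^3)/(1−r)
        = 6.040 × 0.6663 × (1 − 0.2958) / (1 − 0.6663) = 8.493 mg/L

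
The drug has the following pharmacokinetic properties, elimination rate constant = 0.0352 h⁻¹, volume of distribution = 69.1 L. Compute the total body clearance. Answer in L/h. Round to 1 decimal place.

2.4 L/h

CL = k × Vd = 0.0352 × 69.1 = 2.432 L/h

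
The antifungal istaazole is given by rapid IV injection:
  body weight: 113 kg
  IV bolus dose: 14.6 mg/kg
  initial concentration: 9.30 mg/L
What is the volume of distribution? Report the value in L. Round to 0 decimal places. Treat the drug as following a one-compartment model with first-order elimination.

177 L

Dose = 14.6 × 113 = 1650 mg
Vd = Dose / C₀ = 1650 / 9.30 = 177.4 L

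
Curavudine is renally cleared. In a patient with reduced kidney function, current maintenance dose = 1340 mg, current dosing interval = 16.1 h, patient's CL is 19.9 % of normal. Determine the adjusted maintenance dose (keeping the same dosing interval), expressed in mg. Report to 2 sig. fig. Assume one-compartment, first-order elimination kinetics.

270 mg

To keep the same average steady-state level, dosing rate must scale with clearance.
CL ratio = 19.9 / 100 = 0.1990
New dose (same interval) = 1340 × 0.1990 = 266.7 mg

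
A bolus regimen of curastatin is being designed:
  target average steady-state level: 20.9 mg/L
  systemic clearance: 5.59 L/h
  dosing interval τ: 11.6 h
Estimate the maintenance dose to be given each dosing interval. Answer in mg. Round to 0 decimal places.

At steady state, Dose/τ = Css × CL.
Dose = Css × CL × τ = 20.9 × 5.590 × 11.6 = 1355 mg

1355 mg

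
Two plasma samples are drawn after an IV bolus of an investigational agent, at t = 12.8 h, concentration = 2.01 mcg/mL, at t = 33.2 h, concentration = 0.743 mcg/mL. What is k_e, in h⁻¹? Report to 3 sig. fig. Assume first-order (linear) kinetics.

k = ln(C₁/C₂) / (t₂ − t₁) = ln(2.01/0.743) / (33.2 − 12.8)
  = 0.9952 / 20.40 = 0.04878 h⁻¹

0.0488 h⁻¹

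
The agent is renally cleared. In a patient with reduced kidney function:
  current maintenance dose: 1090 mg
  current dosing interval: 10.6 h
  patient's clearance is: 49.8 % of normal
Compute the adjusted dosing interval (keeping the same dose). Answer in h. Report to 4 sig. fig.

To keep the same average steady-state level, dosing rate must scale with clearance.
CL ratio = 49.8 / 100 = 0.4980
New interval (same dose) = 10.6 / 0.4980 = 21.29 h

21.29 h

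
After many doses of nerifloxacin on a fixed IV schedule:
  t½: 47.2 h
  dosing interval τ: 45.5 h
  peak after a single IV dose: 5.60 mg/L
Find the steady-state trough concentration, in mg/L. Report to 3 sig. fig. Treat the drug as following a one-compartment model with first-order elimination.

k = ln2 / t½ = 0.693147 / 47.2 = 0.01469 h⁻¹
e^(−kτ) = e^(−0.01469 × 45.5) = 0.5125
Accumulation ratio R = 1 / (1 − e^(−kτ)) = 1 / (1 − 0.5125) = 2.051
Steady-state trough = C₀ × R × e^(−kτ) = 5.60 × 2.051 × 0.5125 = 5.886 mg/L

5.89 mg/L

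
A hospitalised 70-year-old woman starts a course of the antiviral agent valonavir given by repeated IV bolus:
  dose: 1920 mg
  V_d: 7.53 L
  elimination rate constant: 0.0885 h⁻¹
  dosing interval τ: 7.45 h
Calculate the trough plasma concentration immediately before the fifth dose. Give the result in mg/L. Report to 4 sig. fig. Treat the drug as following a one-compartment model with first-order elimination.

253.6 mg/L

C₀ per dose = Dose / Vd = 1920 / 7.53 = 255.0 mg/L
Fraction remaining after one interval: r = e^(−kτ) = e^(−0.08850 × 7.45) = 0.5172
Before dose 5, 4 doses have been given (aged 1τ, 2τ, 3τ, 4τ).
C_trough = C₀ × (r + r² + … + r^4) = C₀ × r(1−r^4)/(1−r)
        = 255.0 × 0.5172 × (1 − 0.07155) / (1 − 0.5172) = 253.6 mg/L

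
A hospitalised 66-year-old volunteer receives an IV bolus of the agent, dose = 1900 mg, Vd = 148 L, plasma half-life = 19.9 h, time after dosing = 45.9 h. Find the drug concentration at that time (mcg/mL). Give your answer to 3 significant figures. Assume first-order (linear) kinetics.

C₀ = Dose / Vd = 1900 / 148 = 12.84 mg/L
k = ln2 / t½ = 0.693147 / 19.9 = 0.03483 h⁻¹
C = C₀ · e^(−k·t) = 12.84 × e^(−0.03483 × 45.9)
  = 12.84 × 0.2022 = 2.596 mg/L
(2.596 mg/L = 2.596 mcg/mL)

2.60 mcg/mL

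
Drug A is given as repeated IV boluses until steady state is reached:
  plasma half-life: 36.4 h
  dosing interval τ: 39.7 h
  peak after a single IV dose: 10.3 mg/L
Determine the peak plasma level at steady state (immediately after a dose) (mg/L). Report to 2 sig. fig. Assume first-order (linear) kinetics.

19 mg/L

k = ln2 / t½ = 0.693147 / 36.4 = 0.01904 h⁻¹
e^(−kτ) = e^(−0.01904 × 39.7) = 0.4696
Accumulation ratio R = 1 / (1 − e^(−kτ)) = 1 / (1 − 0.4696) = 1.885
Steady-state peak = C₀ × R = 10.3 × 1.885 = 19.42 mg/L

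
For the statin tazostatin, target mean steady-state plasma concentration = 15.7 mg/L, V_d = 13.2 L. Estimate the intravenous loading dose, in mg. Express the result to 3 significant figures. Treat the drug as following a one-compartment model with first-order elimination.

207 mg

LD = Css × Vd = 15.7 × 13.2 = 207.2 mg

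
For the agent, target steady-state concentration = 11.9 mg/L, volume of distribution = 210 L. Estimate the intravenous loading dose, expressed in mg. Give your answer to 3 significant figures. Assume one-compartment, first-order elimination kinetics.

LD = Css × Vd = 11.9 × 210 = 2499 mg

2500 mg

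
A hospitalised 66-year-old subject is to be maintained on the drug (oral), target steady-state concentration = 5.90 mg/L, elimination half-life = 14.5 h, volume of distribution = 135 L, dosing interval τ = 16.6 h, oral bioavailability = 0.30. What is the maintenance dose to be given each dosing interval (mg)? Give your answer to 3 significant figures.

2110 mg

k = ln2 / t½ = 0.693147 / 14.5 = 0.04780 h⁻¹
CL = k × Vd = 0.04780 × 135 = 6.453 L/h
At steady state, F × (Dose/τ) = Css × CL.
Dose = Css × CL × τ / F = 5.90 × 6.453 × 16.6 / 0.30 = 2107 mg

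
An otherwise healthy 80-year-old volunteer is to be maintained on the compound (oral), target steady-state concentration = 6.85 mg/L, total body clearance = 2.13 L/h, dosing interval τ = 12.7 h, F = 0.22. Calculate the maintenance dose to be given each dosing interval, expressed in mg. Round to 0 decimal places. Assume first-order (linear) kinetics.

842 mg

At steady state, F × (Dose/τ) = Css × CL.
Dose = Css × CL × τ / F = 6.85 × 2.130 × 12.7 / 0.22 = 842.3 mg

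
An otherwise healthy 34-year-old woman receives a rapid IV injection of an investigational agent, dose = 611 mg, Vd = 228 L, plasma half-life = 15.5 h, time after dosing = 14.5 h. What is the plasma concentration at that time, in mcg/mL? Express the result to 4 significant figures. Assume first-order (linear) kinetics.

C₀ = Dose / Vd = 611.0 / 228 = 2.680 mg/L
k = ln2 / t½ = 0.693147 / 15.5 = 0.04472 h⁻¹
C = C₀ · e^(−k·t) = 2.680 × e^(−0.04472 × 14.5)
  = 2.680 × 0.5229 = 1.401 mg/L
(1.401 mg/L = 1.401 mcg/mL)

1.401 mcg/mL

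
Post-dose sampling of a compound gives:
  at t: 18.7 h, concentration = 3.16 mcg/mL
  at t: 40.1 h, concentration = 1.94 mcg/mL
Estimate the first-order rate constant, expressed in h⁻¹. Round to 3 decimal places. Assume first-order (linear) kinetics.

0.023 h⁻¹

k = ln(C₁/C₂) / (t₂ − t₁) = ln(3.16/1.94) / (40.1 − 18.7)
  = 0.4879 / 21.40 = 0.02280 h⁻¹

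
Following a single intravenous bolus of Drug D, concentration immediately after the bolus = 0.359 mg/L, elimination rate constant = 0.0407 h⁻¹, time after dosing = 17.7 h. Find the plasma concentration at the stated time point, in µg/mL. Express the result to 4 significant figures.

0.1747 µg/mL

C = C₀ · e^(−k·t) = 0.3590 × e^(−0.04070 × 17.7)
  = 0.3590 × 0.4866 = 0.1747 mg/L
(0.1747 mg/L = 0.1747 µg/mL)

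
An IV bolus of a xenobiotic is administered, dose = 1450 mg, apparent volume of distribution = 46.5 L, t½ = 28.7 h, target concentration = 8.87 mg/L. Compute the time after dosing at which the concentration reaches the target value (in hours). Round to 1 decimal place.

C₀ = Dose / Vd = 1450 / 46.5 = 31.18 mg/L
k = ln2 / t½ = 0.693147 / 28.7 = 0.02415 h⁻¹
t = ln(C₀ / C) / k = ln(31.18 / 8.87) / 0.02415
  = ln(3.515) / 0.02415 = 1.257 / 0.02415 = 52.05 h

52.1 h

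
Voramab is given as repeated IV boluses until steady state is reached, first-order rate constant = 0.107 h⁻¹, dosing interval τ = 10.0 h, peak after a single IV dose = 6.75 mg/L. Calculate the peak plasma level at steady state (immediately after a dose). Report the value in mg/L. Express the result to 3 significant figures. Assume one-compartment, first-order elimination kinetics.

e^(−kτ) = e^(−0.1070 × 10.0) = 0.3430
Accumulation ratio R = 1 / (1 − e^(−kτ)) = 1 / (1 − 0.3430) = 1.522
Steady-state peak = C₀ × R = 6.75 × 1.522 = 10.27 mg/L

10.3 mg/L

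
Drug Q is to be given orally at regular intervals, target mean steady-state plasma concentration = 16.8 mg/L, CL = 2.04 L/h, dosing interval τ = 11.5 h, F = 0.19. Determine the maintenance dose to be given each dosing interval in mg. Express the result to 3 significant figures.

2070 mg

At steady state, F × (Dose/τ) = Css × CL.
Dose = Css × CL × τ / F = 16.8 × 2.040 × 11.5 / 0.19 = 2074 mg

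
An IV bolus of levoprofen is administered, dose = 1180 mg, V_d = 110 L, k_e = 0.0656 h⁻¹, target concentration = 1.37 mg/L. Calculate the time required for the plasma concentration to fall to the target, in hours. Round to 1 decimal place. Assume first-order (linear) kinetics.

C₀ = Dose / Vd = 1180 / 110 = 10.73 mg/L
t = ln(C₀ / C) / k = ln(10.73 / 1.37) / 0.06560
  = ln(7.832) / 0.06560 = 2.058 / 0.06560 = 31.37 h

31.4 h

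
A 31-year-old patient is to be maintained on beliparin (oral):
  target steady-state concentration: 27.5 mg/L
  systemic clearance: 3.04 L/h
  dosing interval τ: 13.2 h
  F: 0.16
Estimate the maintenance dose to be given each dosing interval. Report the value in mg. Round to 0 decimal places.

6897 mg

At steady state, F × (Dose/τ) = Css × CL.
Dose = Css × CL × τ / F = 27.5 × 3.040 × 13.2 / 0.16 = 6897 mg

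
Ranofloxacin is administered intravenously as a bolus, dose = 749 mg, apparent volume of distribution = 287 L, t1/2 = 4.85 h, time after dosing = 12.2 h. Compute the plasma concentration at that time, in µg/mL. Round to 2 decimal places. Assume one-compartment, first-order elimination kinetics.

C₀ = Dose / Vd = 749.0 / 287 = 2.610 mg/L
k = ln2 / t½ = 0.693147 / 4.85 = 0.1429 h⁻¹
C = C₀ · e^(−k·t) = 2.610 × e^(−0.1429 × 12.2)
  = 2.610 × 0.1749 = 0.4565 mg/L
(0.4565 mg/L = 0.4565 µg/mL)

0.46 µg/mL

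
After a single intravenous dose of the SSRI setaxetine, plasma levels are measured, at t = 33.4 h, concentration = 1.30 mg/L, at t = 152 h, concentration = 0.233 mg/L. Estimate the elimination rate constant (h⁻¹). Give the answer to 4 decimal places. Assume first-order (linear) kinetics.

k = ln(C₁/C₂) / (t₂ − t₁) = ln(1.30/0.233) / (152 − 33.4)
  = 1.719 / 118.6 = 0.01449 h⁻¹

0.0145 h⁻¹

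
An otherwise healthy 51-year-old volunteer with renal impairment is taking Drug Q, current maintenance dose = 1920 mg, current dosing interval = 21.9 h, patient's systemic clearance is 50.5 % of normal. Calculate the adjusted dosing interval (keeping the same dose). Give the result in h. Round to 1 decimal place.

43.4 h

To keep the same average steady-state level, dosing rate must scale with clearance.
CL ratio = 50.5 / 100 = 0.5050
New interval (same dose) = 21.9 / 0.5050 = 43.37 h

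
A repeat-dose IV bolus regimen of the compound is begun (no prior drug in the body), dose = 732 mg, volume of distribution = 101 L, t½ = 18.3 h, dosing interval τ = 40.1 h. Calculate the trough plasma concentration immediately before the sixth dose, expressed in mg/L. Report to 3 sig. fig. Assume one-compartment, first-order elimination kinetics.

2.03 mg/L

C₀ per dose = Dose / Vd = 732 / 101 = 7.248 mg/L
k = ln2 / t½ = 0.693147 / 18.3 = 0.03788 h⁻¹
Fraction remaining after one interval: r = e^(−kτ) = e^(−0.03788 × 40.1) = 0.2189
Before dose 6, 5 doses have been given (aged 1τ, 2τ, 3τ, 4τ, 5τ).
C_trough = C₀ × (r + r² + … + r^5) = C₀ × r(1−r^5)/(1−r)
        = 7.248 × 0.2189 × (1 − 0.0005026) / (1 − 0.2189) = 2.030 mg/L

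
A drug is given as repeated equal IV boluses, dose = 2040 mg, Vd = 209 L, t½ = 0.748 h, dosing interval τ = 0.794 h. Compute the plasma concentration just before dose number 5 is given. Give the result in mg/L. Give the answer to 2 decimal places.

C₀ per dose = Dose / Vd = 2040 / 209 = 9.761 mg/L
k = ln2 / t½ = 0.693147 / 0.748 = 0.9267 h⁻¹
Fraction remaining after one interval: r = e^(−kτ) = e^(−0.9267 × 0.794) = 0.4791
Before dose 5, 4 doses have been given (aged 1τ, 2τ, 3τ, 4τ).
C_trough = C₀ × (r + r² + … + r^4) = C₀ × r(1−r^4)/(1−r)
        = 9.761 × 0.4791 × (1 − 0.05269) / (1 − 0.4791) = 8.505 mg/L

8.51 mg/L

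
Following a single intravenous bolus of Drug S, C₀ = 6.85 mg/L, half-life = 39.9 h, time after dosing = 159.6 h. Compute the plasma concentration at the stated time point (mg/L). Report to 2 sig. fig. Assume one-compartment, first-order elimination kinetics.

0.43 mg/L

k = ln2 / t½ = 0.693147 / 39.9 = 0.01737 h⁻¹
t / t½ = 159.6 / 39.9 = 4 half-lives
C = C₀ × (1/2)^4 = 6.850 × 0.06250 = 0.4281 mg/L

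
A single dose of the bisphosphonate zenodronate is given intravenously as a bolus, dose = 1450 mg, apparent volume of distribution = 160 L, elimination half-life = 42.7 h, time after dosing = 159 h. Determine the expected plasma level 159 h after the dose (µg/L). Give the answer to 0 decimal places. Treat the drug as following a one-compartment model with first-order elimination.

686 µg/L

C₀ = Dose / Vd = 1450 / 160 = 9.063 mg/L
k = ln2 / t½ = 0.693147 / 42.7 = 0.01623 h⁻¹
C = C₀ · e^(−k·t) = 9.063 × e^(−0.01623 × 159)
  = 9.063 × 0.07573 = 0.6863 mg/L
Convert: 0.6863 mg/L × 1000 = 686.3 µg/L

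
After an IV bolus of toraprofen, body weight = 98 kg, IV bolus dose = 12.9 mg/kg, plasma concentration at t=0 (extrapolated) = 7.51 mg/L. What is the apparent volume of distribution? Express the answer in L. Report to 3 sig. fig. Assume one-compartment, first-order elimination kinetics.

Dose = 12.9 × 98 = 1264 mg
Vd = Dose / C₀ = 1264 / 7.51 = 168.3 L

168 L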